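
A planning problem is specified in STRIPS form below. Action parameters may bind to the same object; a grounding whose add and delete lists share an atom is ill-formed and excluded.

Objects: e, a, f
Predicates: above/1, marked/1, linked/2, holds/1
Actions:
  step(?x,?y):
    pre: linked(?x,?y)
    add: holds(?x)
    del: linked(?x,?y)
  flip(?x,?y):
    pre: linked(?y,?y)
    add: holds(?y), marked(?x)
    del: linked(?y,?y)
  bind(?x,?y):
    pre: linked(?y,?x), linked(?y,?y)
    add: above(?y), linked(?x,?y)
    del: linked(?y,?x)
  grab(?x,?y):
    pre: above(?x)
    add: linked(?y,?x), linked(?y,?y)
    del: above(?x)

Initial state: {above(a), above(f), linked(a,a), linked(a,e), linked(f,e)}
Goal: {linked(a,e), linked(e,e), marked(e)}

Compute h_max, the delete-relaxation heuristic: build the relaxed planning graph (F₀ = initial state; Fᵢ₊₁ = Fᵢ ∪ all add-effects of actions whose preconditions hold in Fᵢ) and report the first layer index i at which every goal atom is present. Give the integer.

1

F0 = init (5 atoms)
F1 = F0 ∪ {holds(a), holds(f), linked(a,f), linked(e,a), linked(e,e), linked(e,f), linked(f,a), linked(f,f), marked(a), marked(e), marked(f)}  (16 atoms)
goal ⊆ F1  ⇒  h_max = 1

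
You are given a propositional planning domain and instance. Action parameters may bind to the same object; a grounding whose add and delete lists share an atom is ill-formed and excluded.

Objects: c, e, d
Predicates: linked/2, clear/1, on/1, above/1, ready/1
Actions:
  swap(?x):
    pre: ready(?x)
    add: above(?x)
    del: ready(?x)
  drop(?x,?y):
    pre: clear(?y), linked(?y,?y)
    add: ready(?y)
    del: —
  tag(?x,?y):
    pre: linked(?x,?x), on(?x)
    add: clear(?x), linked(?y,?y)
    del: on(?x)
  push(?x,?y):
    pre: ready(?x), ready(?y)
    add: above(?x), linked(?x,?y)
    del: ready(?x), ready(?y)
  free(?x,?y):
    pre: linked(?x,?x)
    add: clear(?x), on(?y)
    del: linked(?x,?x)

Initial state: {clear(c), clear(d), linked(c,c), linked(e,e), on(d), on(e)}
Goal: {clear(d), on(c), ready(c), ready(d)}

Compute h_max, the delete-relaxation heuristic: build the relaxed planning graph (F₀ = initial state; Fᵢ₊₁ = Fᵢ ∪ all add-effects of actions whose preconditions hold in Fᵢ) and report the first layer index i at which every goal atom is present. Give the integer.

F0 = init (6 atoms)
F1 = F0 ∪ {clear(e), linked(d,d), on(c), ready(c)}  (10 atoms)
F2 = F1 ∪ {above(c), ready(d), ready(e)}  (13 atoms)
goal ⊆ F2  ⇒  h_max = 2

2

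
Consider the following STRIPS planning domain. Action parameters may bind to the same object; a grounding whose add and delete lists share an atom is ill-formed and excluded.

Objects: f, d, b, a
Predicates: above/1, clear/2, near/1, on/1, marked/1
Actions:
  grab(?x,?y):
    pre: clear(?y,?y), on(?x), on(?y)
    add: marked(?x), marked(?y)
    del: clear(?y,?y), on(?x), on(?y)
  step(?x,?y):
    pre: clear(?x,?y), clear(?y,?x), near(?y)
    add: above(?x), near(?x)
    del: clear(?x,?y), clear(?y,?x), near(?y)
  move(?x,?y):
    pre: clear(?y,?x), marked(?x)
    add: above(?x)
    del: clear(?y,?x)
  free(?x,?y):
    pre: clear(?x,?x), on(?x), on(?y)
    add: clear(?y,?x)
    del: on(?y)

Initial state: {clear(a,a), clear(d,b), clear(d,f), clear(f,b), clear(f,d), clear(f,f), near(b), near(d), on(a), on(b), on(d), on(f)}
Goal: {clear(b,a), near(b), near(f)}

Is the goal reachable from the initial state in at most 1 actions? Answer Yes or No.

No

1. step(f,d)  →  {above(f), clear(a,a), clear(d,b), clear(f,b), clear(f,f), near(b), near(f), on(a), on(b), on(d), on(f)}
2. free(a,b)  →  {above(f), clear(a,a), clear(b,a), clear(d,b), clear(f,b), clear(f,f), near(b), near(f), on(a), on(d), on(f)}
optimal plan length = 2; 2 > 1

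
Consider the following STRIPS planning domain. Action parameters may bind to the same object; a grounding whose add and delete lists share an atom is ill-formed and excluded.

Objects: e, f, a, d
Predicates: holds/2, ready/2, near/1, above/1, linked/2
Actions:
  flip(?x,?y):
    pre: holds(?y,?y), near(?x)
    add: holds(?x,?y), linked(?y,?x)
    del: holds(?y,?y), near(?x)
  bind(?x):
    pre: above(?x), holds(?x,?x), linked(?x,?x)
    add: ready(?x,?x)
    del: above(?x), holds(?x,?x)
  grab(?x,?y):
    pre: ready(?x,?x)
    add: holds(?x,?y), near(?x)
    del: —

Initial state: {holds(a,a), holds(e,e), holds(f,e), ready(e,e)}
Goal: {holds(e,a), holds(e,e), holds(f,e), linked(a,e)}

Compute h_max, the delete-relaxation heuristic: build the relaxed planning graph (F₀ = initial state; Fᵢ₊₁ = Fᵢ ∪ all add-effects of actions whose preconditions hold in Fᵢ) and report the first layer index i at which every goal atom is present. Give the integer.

F0 = init (4 atoms)
F1 = F0 ∪ {holds(e,a), holds(e,d), holds(e,f), near(e)}  (8 atoms)
F2 = F1 ∪ {linked(a,e)}  (9 atoms)
goal ⊆ F2  ⇒  h_max = 2

2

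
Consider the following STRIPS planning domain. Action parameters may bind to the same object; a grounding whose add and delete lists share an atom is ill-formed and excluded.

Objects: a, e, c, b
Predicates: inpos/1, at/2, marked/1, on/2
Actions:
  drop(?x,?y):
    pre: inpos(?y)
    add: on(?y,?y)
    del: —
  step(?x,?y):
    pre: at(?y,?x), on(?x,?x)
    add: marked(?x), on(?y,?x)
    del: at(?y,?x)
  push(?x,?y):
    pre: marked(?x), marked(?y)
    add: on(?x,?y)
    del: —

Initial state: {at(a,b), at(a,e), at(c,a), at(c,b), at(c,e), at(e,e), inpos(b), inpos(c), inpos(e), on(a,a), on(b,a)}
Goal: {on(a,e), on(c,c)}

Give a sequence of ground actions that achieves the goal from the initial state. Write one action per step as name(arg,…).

1. drop(a,e)  →  {at(a,b), at(a,e), at(c,a), at(c,b), at(c,e), at(e,e), inpos(b), inpos(c), inpos(e), on(a,a), on(b,a), on(e,e)}
2. drop(a,c)  →  {at(a,b), at(a,e), at(c,a), at(c,b), at(c,e), at(e,e), inpos(b), inpos(c), inpos(e), on(a,a), on(b,a), on(c,c), on(e,e)}
3. step(e,a)  →  {at(a,b), at(c,a), at(c,b), at(c,e), at(e,e), inpos(b), inpos(c), inpos(e), marked(e), on(a,a), on(a,e), on(b,a), on(c,c), on(e,e)}

drop(a,e); drop(a,c); step(e,a)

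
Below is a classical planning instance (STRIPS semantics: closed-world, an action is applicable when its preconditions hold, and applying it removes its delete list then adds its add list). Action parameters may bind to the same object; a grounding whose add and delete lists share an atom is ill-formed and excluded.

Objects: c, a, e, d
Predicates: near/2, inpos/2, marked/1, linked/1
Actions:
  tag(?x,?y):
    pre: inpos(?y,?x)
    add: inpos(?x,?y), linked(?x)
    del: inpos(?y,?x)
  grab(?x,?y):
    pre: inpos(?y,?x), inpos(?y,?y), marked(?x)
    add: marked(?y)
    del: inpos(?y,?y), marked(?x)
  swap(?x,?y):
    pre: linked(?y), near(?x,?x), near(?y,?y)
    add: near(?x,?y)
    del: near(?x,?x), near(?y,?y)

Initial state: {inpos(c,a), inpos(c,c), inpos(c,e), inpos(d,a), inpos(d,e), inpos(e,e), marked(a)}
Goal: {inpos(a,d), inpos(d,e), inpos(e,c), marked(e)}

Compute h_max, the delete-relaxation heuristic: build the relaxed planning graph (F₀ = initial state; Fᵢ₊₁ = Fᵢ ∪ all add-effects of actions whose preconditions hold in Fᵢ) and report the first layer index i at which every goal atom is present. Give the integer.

2

F0 = init (7 atoms)
F1 = F0 ∪ {inpos(a,c), inpos(a,d), inpos(e,c), inpos(e,d), linked(a), linked(e), marked(c)}  (14 atoms)
F2 = F1 ∪ {linked(c), linked(d), marked(e)}  (17 atoms)
goal ⊆ F2  ⇒  h_max = 2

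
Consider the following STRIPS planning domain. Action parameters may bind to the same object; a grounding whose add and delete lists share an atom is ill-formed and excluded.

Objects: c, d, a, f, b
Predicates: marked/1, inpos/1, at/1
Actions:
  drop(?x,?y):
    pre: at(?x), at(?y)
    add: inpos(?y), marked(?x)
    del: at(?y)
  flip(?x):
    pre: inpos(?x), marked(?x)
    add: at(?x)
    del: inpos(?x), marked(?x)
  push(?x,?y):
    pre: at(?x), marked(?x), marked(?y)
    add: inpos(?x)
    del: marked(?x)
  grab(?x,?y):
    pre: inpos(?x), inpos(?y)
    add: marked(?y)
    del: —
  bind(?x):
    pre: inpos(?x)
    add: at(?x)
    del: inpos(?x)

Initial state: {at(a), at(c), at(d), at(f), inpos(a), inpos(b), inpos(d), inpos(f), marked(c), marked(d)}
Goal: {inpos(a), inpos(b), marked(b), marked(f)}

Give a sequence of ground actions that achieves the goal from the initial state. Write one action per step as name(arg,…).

1. drop(f,c)  →  {at(a), at(d), at(f), inpos(a), inpos(b), inpos(c), inpos(d), inpos(f), marked(c), marked(d), marked(f)}
2. grab(c,b)  →  {at(a), at(d), at(f), inpos(a), inpos(b), inpos(c), inpos(d), inpos(f), marked(b), marked(c), marked(d), marked(f)}

drop(f,c); grab(c,b)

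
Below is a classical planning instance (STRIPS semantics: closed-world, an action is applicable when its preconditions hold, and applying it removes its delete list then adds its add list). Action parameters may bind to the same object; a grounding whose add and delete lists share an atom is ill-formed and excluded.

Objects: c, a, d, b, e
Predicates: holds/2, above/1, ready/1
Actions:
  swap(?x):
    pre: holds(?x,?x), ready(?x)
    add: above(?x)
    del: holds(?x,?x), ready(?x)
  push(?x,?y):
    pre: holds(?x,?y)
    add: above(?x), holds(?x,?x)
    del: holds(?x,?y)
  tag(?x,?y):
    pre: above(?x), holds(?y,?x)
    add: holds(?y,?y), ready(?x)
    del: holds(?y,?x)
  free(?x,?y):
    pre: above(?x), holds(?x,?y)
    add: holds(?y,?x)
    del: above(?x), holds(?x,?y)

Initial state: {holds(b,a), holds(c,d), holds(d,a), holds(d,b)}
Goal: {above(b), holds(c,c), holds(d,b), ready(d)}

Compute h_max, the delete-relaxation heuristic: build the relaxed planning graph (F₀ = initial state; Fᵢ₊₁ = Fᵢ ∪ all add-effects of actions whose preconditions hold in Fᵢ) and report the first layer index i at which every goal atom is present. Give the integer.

F0 = init (4 atoms)
F1 = F0 ∪ {above(b), above(c), above(d), holds(b,b), holds(c,c), holds(d,d)}  (10 atoms)
F2 = F1 ∪ {holds(a,b), holds(a,d), holds(b,d), holds(d,c), ready(b), ready(d)}  (16 atoms)
goal ⊆ F2  ⇒  h_max = 2

2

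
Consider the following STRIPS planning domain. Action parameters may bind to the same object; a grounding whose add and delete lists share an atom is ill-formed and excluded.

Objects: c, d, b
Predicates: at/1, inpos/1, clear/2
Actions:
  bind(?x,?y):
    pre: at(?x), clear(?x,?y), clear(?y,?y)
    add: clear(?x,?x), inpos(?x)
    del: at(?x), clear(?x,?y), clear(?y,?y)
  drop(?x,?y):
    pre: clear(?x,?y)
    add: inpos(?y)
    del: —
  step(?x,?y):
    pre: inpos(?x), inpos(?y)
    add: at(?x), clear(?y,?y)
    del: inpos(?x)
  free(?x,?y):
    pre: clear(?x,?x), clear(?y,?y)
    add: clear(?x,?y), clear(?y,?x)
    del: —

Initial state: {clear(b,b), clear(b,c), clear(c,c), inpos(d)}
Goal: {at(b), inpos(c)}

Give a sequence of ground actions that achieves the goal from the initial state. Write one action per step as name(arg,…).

1. drop(c,c)  →  {clear(b,b), clear(b,c), clear(c,c), inpos(c), inpos(d)}
2. drop(b,b)  →  {clear(b,b), clear(b,c), clear(c,c), inpos(b), inpos(c), inpos(d)}
3. step(b,c)  →  {at(b), clear(b,b), clear(b,c), clear(c,c), inpos(c), inpos(d)}

drop(c,c); drop(b,b); step(b,c)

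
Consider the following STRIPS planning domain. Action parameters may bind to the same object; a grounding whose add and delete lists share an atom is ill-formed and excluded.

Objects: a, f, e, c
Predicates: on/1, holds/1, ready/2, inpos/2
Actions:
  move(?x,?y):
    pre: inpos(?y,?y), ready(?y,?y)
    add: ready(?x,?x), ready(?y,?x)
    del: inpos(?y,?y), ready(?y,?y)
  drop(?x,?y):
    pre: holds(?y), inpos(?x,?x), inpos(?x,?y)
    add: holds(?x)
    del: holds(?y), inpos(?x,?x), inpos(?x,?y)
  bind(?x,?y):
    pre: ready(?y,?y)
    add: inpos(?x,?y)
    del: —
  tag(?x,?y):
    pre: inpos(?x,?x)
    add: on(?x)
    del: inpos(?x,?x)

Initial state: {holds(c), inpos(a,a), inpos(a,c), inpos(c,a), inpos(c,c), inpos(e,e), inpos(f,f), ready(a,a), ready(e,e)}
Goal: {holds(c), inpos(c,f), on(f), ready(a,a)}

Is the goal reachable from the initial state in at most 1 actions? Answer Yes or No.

1. move(f,e)  →  {holds(c), inpos(a,a), inpos(a,c), inpos(c,a), inpos(c,c), inpos(f,f), ready(a,a), ready(e,f), ready(f,f)}
2. bind(c,f)  →  {holds(c), inpos(a,a), inpos(a,c), inpos(c,a), inpos(c,c), inpos(c,f), inpos(f,f), ready(a,a), ready(e,f), ready(f,f)}
3. tag(f,a)  →  {holds(c), inpos(a,a), inpos(a,c), inpos(c,a), inpos(c,c), inpos(c,f), on(f), ready(a,a), ready(e,f), ready(f,f)}
optimal plan length = 3; 3 > 1

No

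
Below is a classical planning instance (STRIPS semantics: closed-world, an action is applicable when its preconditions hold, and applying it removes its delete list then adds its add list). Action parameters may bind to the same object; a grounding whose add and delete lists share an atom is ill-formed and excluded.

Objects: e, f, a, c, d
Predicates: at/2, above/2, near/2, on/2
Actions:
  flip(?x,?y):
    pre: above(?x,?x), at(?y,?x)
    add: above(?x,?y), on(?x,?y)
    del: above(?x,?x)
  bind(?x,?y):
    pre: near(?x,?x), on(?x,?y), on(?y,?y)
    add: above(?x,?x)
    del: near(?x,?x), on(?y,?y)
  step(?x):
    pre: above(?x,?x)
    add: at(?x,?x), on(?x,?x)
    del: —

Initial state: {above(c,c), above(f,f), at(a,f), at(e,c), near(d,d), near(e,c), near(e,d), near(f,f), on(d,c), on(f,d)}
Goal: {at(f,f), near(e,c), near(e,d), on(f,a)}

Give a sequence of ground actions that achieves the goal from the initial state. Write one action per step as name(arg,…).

1. step(f)  →  {above(c,c), above(f,f), at(a,f), at(e,c), at(f,f), near(d,d), near(e,c), near(e,d), near(f,f), on(d,c), on(f,d), on(f,f)}
2. flip(f,a)  →  {above(c,c), above(f,a), at(a,f), at(e,c), at(f,f), near(d,d), near(e,c), near(e,d), near(f,f), on(d,c), on(f,a), on(f,d), on(f,f)}

step(f); flip(f,a)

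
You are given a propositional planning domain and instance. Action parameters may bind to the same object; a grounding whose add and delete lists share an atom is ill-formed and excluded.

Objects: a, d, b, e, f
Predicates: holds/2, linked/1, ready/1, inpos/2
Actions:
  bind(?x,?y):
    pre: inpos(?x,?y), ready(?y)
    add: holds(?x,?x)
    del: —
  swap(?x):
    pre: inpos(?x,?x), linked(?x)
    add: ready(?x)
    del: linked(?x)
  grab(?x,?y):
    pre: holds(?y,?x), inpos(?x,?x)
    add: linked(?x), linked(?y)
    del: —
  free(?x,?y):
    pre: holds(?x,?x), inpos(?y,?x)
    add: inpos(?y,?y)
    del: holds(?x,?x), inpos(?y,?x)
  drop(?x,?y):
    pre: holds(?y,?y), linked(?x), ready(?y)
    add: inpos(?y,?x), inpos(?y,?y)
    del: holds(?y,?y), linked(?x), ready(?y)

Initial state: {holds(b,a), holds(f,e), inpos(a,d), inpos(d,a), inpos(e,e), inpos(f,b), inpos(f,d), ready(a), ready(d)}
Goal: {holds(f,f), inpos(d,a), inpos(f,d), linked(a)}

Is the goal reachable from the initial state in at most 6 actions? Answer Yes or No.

Yes

1. bind(d,a)  →  {holds(b,a), holds(d,d), holds(f,e), inpos(a,d), inpos(d,a), inpos(e,e), inpos(f,b), inpos(f,d), ready(a), ready(d)}
2. bind(f,d)  →  {holds(b,a), holds(d,d), holds(f,e), holds(f,f), inpos(a,d), inpos(d,a), inpos(e,e), inpos(f,b), inpos(f,d), ready(a), ready(d)}
3. free(d,a)  →  {holds(b,a), holds(f,e), holds(f,f), inpos(a,a), inpos(d,a), inpos(e,e), inpos(f,b), inpos(f,d), ready(a), ready(d)}
4. grab(a,b)  →  {holds(b,a), holds(f,e), holds(f,f), inpos(a,a), inpos(d,a), inpos(e,e), inpos(f,b), inpos(f,d), linked(a), linked(b), ready(a), ready(d)}
optimal plan length = 4; 4 ≤ 6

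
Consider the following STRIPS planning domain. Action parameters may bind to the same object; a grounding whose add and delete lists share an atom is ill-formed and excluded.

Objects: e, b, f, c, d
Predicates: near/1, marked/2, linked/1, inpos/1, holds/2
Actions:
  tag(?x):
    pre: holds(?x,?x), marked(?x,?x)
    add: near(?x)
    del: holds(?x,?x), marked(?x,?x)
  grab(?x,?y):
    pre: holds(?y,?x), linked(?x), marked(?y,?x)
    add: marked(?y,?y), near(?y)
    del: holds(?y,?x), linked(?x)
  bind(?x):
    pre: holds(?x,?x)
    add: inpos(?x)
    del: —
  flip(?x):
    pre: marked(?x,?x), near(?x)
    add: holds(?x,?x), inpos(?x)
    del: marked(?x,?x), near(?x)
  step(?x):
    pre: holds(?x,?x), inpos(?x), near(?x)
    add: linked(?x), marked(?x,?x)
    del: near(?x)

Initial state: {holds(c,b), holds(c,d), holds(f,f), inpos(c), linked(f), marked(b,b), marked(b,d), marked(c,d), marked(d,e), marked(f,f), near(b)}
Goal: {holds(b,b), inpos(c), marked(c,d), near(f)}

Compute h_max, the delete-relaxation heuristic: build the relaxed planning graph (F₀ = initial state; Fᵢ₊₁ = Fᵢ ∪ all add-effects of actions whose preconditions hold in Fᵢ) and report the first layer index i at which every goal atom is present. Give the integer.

F0 = init (11 atoms)
F1 = F0 ∪ {holds(b,b), inpos(b), inpos(f), near(f)}  (15 atoms)
goal ⊆ F1  ⇒  h_max = 1

1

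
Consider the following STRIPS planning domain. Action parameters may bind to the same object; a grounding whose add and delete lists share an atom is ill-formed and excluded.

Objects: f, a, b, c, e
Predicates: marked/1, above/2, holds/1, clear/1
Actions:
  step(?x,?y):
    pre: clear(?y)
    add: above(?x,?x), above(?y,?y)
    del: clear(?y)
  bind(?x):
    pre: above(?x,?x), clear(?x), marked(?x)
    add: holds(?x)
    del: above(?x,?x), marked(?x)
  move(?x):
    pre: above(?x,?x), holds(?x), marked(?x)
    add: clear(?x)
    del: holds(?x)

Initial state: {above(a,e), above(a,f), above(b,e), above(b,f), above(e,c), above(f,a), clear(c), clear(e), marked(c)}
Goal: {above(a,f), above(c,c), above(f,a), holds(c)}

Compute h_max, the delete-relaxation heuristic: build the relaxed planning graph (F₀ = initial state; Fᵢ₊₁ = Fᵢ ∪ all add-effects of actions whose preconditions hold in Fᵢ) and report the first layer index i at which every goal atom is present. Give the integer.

F0 = init (9 atoms)
F1 = F0 ∪ {above(a,a), above(b,b), above(c,c), above(e,e), above(f,f)}  (14 atoms)
F2 = F1 ∪ {holds(c)}  (15 atoms)
goal ⊆ F2  ⇒  h_max = 2

2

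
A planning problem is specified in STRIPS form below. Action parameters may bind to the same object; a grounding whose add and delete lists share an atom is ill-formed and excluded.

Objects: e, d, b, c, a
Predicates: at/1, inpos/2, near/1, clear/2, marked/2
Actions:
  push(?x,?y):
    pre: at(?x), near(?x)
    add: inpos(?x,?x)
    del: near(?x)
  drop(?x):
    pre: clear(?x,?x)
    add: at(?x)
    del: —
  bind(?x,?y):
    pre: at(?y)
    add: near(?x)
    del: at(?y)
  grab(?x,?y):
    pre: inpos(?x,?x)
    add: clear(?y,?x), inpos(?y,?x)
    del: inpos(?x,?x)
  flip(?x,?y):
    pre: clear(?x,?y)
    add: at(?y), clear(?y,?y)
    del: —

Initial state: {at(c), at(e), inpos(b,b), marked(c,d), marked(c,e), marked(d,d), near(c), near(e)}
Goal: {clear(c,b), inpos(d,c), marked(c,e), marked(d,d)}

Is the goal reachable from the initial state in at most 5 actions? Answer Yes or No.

1. push(c,e)  →  {at(c), at(e), inpos(b,b), inpos(c,c), marked(c,d), marked(c,e), marked(d,d), near(e)}
2. grab(b,c)  →  {at(c), at(e), clear(c,b), inpos(c,b), inpos(c,c), marked(c,d), marked(c,e), marked(d,d), near(e)}
3. grab(c,d)  →  {at(c), at(e), clear(c,b), clear(d,c), inpos(c,b), inpos(d,c), marked(c,d), marked(c,e), marked(d,d), near(e)}
optimal plan length = 3; 3 ≤ 5

Yes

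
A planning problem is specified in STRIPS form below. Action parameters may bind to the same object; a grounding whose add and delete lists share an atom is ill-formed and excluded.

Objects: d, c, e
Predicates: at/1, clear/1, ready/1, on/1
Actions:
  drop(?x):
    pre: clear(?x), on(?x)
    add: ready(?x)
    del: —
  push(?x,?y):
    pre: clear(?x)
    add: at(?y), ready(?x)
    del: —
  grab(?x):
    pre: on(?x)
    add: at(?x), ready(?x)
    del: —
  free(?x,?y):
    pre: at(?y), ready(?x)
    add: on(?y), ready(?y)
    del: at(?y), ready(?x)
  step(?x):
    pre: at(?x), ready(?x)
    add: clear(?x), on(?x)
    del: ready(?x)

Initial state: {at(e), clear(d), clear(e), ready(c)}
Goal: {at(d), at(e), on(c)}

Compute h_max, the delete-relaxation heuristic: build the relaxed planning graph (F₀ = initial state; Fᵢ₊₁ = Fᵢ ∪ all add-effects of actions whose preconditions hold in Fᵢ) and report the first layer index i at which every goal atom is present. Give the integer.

2

F0 = init (4 atoms)
F1 = F0 ∪ {at(c), at(d), on(e), ready(d), ready(e)}  (9 atoms)
F2 = F1 ∪ {clear(c), on(c), on(d)}  (12 atoms)
goal ⊆ F2  ⇒  h_max = 2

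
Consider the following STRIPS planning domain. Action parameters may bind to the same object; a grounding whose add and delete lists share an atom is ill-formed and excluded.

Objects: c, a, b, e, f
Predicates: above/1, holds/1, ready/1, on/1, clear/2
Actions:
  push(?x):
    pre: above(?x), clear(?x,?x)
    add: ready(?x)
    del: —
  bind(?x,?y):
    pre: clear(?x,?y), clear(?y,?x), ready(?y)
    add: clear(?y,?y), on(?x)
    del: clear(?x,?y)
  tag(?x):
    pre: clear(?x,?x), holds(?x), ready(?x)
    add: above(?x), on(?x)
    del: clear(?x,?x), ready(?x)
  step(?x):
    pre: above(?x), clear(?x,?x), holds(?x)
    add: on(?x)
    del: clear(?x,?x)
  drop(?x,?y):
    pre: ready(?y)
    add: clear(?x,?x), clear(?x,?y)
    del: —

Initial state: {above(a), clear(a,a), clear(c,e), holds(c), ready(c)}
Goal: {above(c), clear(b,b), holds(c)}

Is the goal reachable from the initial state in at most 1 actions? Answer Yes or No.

No

1. drop(c,c)  →  {above(a), clear(a,a), clear(c,c), clear(c,e), holds(c), ready(c)}
2. drop(b,c)  →  {above(a), clear(a,a), clear(b,b), clear(b,c), clear(c,c), clear(c,e), holds(c), ready(c)}
3. tag(c)  →  {above(a), above(c), clear(a,a), clear(b,b), clear(b,c), clear(c,e), holds(c), on(c)}
optimal plan length = 3; 3 > 1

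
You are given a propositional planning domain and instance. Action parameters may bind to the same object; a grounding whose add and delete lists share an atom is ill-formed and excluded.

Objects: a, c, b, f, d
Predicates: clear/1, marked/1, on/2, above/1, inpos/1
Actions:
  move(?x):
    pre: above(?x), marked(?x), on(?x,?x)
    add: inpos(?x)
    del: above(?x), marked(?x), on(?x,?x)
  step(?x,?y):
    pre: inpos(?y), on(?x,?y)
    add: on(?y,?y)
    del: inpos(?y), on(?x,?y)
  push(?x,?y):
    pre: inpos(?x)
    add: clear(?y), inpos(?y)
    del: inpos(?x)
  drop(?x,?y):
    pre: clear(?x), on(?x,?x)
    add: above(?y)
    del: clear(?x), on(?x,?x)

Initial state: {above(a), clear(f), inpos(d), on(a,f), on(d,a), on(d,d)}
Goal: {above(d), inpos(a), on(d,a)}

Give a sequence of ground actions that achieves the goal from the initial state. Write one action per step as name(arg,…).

push(d,a); push(a,d); push(d,a); drop(d,d)

1. push(d,a)  →  {above(a), clear(a), clear(f), inpos(a), on(a,f), on(d,a), on(d,d)}
2. push(a,d)  →  {above(a), clear(a), clear(d), clear(f), inpos(d), on(a,f), on(d,a), on(d,d)}
3. push(d,a)  →  {above(a), clear(a), clear(d), clear(f), inpos(a), on(a,f), on(d,a), on(d,d)}
4. drop(d,d)  →  {above(a), above(d), clear(a), clear(f), inpos(a), on(a,f), on(d,a)}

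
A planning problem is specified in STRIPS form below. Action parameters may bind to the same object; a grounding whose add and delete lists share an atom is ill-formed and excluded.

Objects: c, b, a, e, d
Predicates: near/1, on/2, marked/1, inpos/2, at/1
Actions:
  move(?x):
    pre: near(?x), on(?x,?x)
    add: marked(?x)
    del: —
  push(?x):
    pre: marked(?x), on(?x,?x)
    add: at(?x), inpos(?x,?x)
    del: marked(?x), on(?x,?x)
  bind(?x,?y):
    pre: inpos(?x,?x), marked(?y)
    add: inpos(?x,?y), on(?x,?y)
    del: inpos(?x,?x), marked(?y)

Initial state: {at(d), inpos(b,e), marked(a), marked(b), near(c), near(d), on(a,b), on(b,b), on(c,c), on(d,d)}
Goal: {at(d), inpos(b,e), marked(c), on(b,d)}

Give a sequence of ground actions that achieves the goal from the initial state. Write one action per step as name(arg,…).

1. move(c)  →  {at(d), inpos(b,e), marked(a), marked(b), marked(c), near(c), near(d), on(a,b), on(b,b), on(c,c), on(d,d)}
2. move(d)  →  {at(d), inpos(b,e), marked(a), marked(b), marked(c), marked(d), near(c), near(d), on(a,b), on(b,b), on(c,c), on(d,d)}
3. push(b)  →  {at(b), at(d), inpos(b,b), inpos(b,e), marked(a), marked(c), marked(d), near(c), near(d), on(a,b), on(c,c), on(d,d)}
4. bind(b,d)  →  {at(b), at(d), inpos(b,d), inpos(b,e), marked(a), marked(c), near(c), near(d), on(a,b), on(b,d), on(c,c), on(d,d)}

move(c); move(d); push(b); bind(b,d)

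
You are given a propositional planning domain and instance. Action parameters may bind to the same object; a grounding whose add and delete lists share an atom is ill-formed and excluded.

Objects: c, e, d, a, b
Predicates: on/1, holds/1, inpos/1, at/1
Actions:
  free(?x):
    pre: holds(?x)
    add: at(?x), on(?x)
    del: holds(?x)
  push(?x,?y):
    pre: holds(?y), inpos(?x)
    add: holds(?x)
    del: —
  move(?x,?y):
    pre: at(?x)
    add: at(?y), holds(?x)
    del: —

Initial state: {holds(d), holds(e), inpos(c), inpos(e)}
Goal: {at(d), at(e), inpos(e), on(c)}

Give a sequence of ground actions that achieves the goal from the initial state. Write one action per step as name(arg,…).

1. free(e)  →  {at(e), holds(d), inpos(c), inpos(e), on(e)}
2. push(c,d)  →  {at(e), holds(c), holds(d), inpos(c), inpos(e), on(e)}
3. free(c)  →  {at(c), at(e), holds(d), inpos(c), inpos(e), on(c), on(e)}
4. free(d)  →  {at(c), at(d), at(e), inpos(c), inpos(e), on(c), on(d), on(e)}

free(e); push(c,d); free(c); free(d)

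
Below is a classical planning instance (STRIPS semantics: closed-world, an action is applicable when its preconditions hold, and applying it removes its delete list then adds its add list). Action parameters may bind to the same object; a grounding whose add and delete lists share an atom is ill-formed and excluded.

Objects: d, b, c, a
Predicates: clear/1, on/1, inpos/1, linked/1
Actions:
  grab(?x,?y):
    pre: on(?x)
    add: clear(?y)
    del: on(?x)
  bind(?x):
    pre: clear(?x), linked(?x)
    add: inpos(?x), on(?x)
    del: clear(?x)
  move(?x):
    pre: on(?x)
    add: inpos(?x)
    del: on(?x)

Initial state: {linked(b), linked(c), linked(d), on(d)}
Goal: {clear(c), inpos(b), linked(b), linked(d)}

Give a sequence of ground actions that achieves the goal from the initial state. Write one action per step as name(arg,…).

grab(d,b); bind(b); grab(b,c)

1. grab(d,b)  →  {clear(b), linked(b), linked(c), linked(d)}
2. bind(b)  →  {inpos(b), linked(b), linked(c), linked(d), on(b)}
3. grab(b,c)  →  {clear(c), inpos(b), linked(b), linked(c), linked(d)}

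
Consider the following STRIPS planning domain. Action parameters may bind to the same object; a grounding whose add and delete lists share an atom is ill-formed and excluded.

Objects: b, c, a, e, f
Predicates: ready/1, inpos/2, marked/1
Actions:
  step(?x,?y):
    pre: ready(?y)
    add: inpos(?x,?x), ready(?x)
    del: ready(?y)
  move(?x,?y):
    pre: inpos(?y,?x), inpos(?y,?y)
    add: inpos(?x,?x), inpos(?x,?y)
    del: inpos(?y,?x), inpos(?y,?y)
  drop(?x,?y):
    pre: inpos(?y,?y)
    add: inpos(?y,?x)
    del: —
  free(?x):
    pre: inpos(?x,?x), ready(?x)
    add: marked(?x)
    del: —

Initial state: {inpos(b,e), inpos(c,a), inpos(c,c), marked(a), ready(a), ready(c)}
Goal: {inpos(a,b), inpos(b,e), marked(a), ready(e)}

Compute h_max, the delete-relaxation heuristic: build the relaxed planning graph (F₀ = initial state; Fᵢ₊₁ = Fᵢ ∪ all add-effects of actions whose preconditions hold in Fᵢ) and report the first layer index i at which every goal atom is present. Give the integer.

F0 = init (6 atoms)
F1 = F0 ∪ {inpos(a,a), inpos(a,c), inpos(b,b), inpos(c,b), inpos(c,e), inpos(c,f), inpos(e,e), inpos(f,f), marked(c), ready(b), ready(e), ready(f)}  (18 atoms)
F2 = F1 ∪ {inpos(a,b), inpos(a,e), inpos(a,f), inpos(b,a), inpos(b,c), inpos(b,f), inpos(e,a), inpos(e,b), inpos(e,c), inpos(e,f), inpos(f,a), inpos(f,b), inpos(f,c), inpos(f,e), marked(b), marked(e), marked(f)}  (35 atoms)
goal ⊆ F2  ⇒  h_max = 2

2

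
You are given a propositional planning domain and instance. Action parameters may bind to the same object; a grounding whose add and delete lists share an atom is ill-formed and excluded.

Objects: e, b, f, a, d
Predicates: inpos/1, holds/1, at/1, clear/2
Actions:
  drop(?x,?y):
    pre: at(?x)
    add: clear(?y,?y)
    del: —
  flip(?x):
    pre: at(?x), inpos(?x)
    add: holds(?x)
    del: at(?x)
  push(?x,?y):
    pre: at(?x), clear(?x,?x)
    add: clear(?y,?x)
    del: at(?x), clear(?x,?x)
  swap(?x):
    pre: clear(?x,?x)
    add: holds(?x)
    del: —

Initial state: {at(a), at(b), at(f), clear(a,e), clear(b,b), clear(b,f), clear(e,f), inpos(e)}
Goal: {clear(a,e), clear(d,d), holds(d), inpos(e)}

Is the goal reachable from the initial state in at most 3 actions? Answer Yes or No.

Yes

1. drop(b,d)  →  {at(a), at(b), at(f), clear(a,e), clear(b,b), clear(b,f), clear(d,d), clear(e,f), inpos(e)}
2. swap(d)  →  {at(a), at(b), at(f), clear(a,e), clear(b,b), clear(b,f), clear(d,d), clear(e,f), holds(d), inpos(e)}
optimal plan length = 2; 2 ≤ 3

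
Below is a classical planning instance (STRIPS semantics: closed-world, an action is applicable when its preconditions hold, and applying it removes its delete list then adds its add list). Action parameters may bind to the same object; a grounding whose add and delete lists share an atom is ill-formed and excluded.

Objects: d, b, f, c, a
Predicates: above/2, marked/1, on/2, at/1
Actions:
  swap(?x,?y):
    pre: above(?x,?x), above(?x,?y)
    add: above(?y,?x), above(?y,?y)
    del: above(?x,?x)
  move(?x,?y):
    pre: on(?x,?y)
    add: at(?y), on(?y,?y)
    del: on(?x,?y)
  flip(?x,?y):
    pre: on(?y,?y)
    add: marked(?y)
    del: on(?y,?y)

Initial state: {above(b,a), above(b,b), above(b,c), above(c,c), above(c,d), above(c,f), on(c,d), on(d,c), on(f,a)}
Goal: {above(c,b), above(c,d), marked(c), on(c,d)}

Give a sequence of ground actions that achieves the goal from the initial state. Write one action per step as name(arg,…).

swap(b,c); move(d,c); flip(d,c)

1. swap(b,c)  →  {above(b,a), above(b,c), above(c,b), above(c,c), above(c,d), above(c,f), on(c,d), on(d,c), on(f,a)}
2. move(d,c)  →  {above(b,a), above(b,c), above(c,b), above(c,c), above(c,d), above(c,f), at(c), on(c,c), on(c,d), on(f,a)}
3. flip(d,c)  →  {above(b,a), above(b,c), above(c,b), above(c,c), above(c,d), above(c,f), at(c), marked(c), on(c,d), on(f,a)}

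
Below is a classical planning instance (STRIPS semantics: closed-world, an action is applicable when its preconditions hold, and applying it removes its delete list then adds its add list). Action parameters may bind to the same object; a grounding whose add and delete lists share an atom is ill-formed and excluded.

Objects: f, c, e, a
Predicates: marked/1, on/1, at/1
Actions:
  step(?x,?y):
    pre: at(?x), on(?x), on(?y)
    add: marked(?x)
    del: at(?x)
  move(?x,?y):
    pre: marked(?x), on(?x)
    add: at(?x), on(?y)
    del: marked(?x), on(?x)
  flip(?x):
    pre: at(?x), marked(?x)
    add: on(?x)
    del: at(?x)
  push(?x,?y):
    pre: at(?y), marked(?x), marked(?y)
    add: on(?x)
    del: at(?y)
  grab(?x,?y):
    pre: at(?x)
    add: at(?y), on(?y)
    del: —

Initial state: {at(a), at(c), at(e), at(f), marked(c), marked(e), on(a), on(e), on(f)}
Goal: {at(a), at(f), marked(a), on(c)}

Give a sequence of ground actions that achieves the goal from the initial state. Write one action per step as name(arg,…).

step(a,f); move(e,c); grab(f,a)

1. step(a,f)  →  {at(c), at(e), at(f), marked(a), marked(c), marked(e), on(a), on(e), on(f)}
2. move(e,c)  →  {at(c), at(e), at(f), marked(a), marked(c), on(a), on(c), on(f)}
3. grab(f,a)  →  {at(a), at(c), at(e), at(f), marked(a), marked(c), on(a), on(c), on(f)}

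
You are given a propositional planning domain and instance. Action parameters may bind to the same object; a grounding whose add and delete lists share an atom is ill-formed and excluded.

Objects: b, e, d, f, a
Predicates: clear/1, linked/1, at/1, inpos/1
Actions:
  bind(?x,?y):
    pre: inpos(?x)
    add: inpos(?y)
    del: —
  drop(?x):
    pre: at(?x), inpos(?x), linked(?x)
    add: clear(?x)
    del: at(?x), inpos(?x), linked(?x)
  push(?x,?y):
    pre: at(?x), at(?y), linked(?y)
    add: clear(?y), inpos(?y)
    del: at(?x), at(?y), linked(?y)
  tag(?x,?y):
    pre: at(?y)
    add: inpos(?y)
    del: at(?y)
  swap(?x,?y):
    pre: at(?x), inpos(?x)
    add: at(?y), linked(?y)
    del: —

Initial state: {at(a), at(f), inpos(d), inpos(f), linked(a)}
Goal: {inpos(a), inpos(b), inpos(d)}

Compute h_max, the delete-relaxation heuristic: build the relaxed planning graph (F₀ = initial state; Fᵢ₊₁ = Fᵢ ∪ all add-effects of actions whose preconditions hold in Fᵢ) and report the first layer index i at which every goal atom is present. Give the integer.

1

F0 = init (5 atoms)
F1 = F0 ∪ {at(b), at(d), at(e), clear(a), inpos(a), inpos(b), inpos(e), linked(b), linked(d), linked(e), linked(f)}  (16 atoms)
goal ⊆ F1  ⇒  h_max = 1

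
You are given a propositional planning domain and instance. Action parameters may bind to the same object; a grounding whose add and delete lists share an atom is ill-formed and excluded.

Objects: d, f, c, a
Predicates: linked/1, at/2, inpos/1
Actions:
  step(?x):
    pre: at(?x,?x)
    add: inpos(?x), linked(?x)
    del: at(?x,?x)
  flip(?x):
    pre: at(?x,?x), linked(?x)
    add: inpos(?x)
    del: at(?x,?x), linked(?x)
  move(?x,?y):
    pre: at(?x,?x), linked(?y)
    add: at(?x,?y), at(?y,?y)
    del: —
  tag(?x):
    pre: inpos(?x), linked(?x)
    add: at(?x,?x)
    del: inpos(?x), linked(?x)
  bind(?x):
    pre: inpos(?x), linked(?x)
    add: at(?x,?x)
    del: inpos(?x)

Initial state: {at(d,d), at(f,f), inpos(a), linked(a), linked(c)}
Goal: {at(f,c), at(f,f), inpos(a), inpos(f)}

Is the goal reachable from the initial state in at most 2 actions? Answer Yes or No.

No

1. step(f)  →  {at(d,d), inpos(a), inpos(f), linked(a), linked(c), linked(f)}
2. move(d,f)  →  {at(d,d), at(d,f), at(f,f), inpos(a), inpos(f), linked(a), linked(c), linked(f)}
3. move(f,c)  →  {at(c,c), at(d,d), at(d,f), at(f,c), at(f,f), inpos(a), inpos(f), linked(a), linked(c), linked(f)}
optimal plan length = 3; 3 > 2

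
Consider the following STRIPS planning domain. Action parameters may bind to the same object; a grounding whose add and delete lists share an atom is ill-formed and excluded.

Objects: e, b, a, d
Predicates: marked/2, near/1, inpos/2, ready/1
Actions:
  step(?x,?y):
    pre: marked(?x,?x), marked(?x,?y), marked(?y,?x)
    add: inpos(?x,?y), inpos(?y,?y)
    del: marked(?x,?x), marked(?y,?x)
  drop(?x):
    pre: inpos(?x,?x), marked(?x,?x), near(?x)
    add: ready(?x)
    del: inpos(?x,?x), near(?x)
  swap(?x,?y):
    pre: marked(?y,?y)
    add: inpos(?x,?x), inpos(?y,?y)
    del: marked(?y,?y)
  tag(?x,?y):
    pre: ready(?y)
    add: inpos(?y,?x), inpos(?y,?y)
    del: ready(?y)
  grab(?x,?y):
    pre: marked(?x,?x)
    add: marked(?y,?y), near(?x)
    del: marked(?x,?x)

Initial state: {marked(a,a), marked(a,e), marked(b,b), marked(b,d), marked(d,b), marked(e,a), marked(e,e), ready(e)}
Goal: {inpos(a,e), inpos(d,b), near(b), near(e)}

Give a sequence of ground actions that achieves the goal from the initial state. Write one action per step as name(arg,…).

step(a,e); grab(e,b); grab(b,d); step(d,b)

1. step(a,e)  →  {inpos(a,e), inpos(e,e), marked(a,e), marked(b,b), marked(b,d), marked(d,b), marked(e,e), ready(e)}
2. grab(e,b)  →  {inpos(a,e), inpos(e,e), marked(a,e), marked(b,b), marked(b,d), marked(d,b), near(e), ready(e)}
3. grab(b,d)  →  {inpos(a,e), inpos(e,e), marked(a,e), marked(b,d), marked(d,b), marked(d,d), near(b), near(e), ready(e)}
4. step(d,b)  →  {inpos(a,e), inpos(b,b), inpos(d,b), inpos(e,e), marked(a,e), marked(d,b), near(b), near(e), ready(e)}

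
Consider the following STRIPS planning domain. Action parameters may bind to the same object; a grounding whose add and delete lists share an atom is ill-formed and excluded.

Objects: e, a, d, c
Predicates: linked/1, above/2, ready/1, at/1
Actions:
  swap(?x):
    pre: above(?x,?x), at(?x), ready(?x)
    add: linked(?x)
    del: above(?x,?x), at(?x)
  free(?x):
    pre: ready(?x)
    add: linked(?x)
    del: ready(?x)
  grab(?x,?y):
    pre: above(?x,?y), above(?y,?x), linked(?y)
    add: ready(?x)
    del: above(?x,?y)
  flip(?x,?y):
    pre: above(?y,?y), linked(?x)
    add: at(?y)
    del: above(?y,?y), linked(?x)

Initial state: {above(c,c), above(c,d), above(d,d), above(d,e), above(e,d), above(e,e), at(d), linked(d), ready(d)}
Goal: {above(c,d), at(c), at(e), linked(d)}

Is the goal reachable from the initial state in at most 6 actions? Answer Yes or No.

Yes

1. flip(d,e)  →  {above(c,c), above(c,d), above(d,d), above(d,e), above(e,d), at(d), at(e), ready(d)}
2. swap(d)  →  {above(c,c), above(c,d), above(d,e), above(e,d), at(e), linked(d), ready(d)}
3. flip(d,c)  →  {above(c,d), above(d,e), above(e,d), at(c), at(e), ready(d)}
4. free(d)  →  {above(c,d), above(d,e), above(e,d), at(c), at(e), linked(d)}
optimal plan length = 4; 4 ≤ 6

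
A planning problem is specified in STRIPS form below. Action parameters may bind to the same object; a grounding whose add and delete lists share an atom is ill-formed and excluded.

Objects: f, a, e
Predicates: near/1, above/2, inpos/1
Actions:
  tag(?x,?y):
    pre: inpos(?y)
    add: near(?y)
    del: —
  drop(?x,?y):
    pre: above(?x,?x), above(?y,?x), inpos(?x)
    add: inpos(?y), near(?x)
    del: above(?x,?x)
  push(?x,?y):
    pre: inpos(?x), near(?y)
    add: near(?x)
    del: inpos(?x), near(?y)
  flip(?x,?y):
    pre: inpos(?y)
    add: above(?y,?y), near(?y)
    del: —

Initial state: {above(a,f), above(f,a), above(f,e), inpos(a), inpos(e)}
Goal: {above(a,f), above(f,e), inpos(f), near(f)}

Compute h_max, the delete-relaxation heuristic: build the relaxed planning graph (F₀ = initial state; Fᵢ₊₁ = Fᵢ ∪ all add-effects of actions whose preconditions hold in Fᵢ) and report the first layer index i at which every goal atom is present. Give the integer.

3

F0 = init (5 atoms)
F1 = F0 ∪ {above(a,a), above(e,e), near(a), near(e)}  (9 atoms)
F2 = F1 ∪ {inpos(f)}  (10 atoms)
F3 = F2 ∪ {above(f,f), near(f)}  (12 atoms)
goal ⊆ F3  ⇒  h_max = 3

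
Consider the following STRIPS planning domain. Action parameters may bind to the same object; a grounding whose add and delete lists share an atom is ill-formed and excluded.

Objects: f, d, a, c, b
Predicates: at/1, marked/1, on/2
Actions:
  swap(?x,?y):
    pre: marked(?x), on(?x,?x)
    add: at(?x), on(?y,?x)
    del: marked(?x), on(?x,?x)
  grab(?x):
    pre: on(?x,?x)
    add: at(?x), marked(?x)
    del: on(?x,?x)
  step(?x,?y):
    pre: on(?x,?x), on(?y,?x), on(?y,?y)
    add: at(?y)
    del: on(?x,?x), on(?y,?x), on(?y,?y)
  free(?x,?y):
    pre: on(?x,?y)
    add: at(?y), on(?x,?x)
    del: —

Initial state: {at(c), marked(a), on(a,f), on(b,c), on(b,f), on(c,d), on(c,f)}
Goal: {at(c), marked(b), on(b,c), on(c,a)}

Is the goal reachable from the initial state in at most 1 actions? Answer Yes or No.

No

1. free(a,f)  →  {at(c), at(f), marked(a), on(a,a), on(a,f), on(b,c), on(b,f), on(c,d), on(c,f)}
2. swap(a,c)  →  {at(a), at(c), at(f), on(a,f), on(b,c), on(b,f), on(c,a), on(c,d), on(c,f)}
3. free(b,f)  →  {at(a), at(c), at(f), on(a,f), on(b,b), on(b,c), on(b,f), on(c,a), on(c,d), on(c,f)}
4. grab(b)  →  {at(a), at(b), at(c), at(f), marked(b), on(a,f), on(b,c), on(b,f), on(c,a), on(c,d), on(c,f)}
optimal plan length = 4; 4 > 1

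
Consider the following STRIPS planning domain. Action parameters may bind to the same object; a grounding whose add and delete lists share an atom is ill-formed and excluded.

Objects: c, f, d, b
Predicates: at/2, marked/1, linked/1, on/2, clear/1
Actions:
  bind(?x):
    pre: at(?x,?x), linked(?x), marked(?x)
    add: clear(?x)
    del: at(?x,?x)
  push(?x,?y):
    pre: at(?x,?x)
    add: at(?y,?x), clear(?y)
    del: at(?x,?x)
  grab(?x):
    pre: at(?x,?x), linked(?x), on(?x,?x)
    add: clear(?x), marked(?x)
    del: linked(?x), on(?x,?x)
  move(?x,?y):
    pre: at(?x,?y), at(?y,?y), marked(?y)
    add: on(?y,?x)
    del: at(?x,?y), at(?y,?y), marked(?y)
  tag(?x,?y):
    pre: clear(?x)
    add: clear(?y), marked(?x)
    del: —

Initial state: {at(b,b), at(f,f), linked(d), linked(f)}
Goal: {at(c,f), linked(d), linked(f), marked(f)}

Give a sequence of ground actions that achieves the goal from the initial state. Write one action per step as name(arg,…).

1. push(f,c)  →  {at(b,b), at(c,f), clear(c), linked(d), linked(f)}
2. push(b,f)  →  {at(c,f), at(f,b), clear(c), clear(f), linked(d), linked(f)}
3. tag(f,c)  →  {at(c,f), at(f,b), clear(c), clear(f), linked(d), linked(f), marked(f)}

push(f,c); push(b,f); tag(f,c)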